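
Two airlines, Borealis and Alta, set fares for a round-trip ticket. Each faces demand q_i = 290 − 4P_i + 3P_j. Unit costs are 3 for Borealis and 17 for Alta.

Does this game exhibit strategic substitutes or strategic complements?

strategic complements

Borealis's profit: π = (P_{Borealis} − 3)(290 − 4P_{Borealis} + 3P_{Alta}).
∂π/∂P_{Borealis} = 302 − 8P_{Borealis} + 3P_{Alta} = 0 ⇒ P_{Borealis} = 37.75 + 0.375P_{Alta}.
The best-response slope dP_{Borealis}/dP_{Alta} = 0.375 > 0: the reaction function is upward-sloping, so the choices are strategic complements.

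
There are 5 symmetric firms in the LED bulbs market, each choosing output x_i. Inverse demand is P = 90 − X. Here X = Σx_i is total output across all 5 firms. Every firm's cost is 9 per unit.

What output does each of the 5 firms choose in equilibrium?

13.5

A representative firm's profit is π_i = x_i(90 − X) − 9x_i, with X = x_i + Σ_{j≠i} x_j.
First-order condition: 81 − 2x_i − Σ_{j≠i} x_j = 0.
Imposing symmetry (x_j = x for all j) turns Σ_{j≠i} x_j into 4x, so 81 = 6x and x = 13.5.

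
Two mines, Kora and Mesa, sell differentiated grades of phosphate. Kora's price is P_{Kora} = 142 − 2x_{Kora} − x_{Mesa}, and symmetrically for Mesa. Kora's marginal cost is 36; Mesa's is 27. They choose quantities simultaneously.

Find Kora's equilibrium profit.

848.72

Mine Kora's profit: π = x_{Kora}(142 − 2x_{Kora} − x_{Mesa}) − 36x_{Kora}.
∂π/∂x_{Kora} = 106 − 4x_{Kora} − x_{Mesa} = 0 ⇒ x_{Kora} = 26.5 − 0.25x_{Mesa}.
Similarly x_{Mesa} = 28.75 − 0.25x_{Kora}.
Plugging x_{Mesa} into Kora's best response: x_{Kora} = 26.5 − 0.25(28.75 − 0.25x_{Kora}) ⇒ 0.9375x_{Kora} = 19.3125, so x_{Kora} = 20.6.
Then x_{Mesa} = 28.75 − 0.25·20.6 = 23.6.
P_{Kora} = 142 − 2·20.6 − 23.6 = 77.2.
Profit = (77.2 − 36)·20.6 = 848.72.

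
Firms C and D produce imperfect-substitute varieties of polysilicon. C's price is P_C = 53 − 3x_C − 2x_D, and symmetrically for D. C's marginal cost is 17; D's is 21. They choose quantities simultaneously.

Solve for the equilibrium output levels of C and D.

Firm C's profit: π = x_C(53 − 3x_C − 2x_D) − 17x_C.
∂π/∂x_C = 36 − 6x_C − 2x_D = 0 ⇒ x_C = 6 − (1/3)x_D.
Similarly x_D = 16/3 − (1/3)x_C.
Substituting the second reaction function into the first: x_C = 6 − (1/3)(16/3 − (1/3)x_C), which gives (8/9)x_C = 38/9 ⇒ x_C = 4.75.
Then x_D = 16/3 − (1/3)·4.75 = 3.75.

4.75, 3.75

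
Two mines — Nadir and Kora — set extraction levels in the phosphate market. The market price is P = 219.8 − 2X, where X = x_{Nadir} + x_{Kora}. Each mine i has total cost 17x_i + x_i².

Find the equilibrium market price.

118.4

Mine Nadir's profit: π = x_{Nadir}(219.8 − 2(x_{Nadir} + x_{Kora})) − 17x_{Nadir} − x_{Nadir}².
∂π/∂x_{Nadir} = 202.8 − 6x_{Nadir} − 2x_{Kora} = 0, so x_{Nadir} = 33.8 − (1/3)x_{Kora}.
Setting x_{Nadir} = x_{Kora} in the reaction function: x_{Nadir} = 33.8 − (1/3)x_{Nadir}, so x_{Nadir} = 33.8 / (4/3) = 25.35.
Equilibrium price: P = 219.8 − 2·50.7 = 118.4.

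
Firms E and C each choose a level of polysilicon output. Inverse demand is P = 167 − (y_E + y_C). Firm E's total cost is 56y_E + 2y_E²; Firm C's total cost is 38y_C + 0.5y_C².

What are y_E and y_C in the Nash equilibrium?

Firm E's profit: π = y_E(167 − (y_E + y_C)) − 56y_E − 2y_E².
∂π/∂y_E = 111 − 6y_E − y_C = 0, so y_E = 18.5 − (1/6)y_C.
For C: ∂π/∂y_C = 129 − 3y_C − y_E = 0 ⇒ y_C = 43 − (1/3)y_E.
Solving the two reaction functions simultaneously: (1 − (−1/6)(−1/3))y_E = 18.5 − (1/6)·43, so (17/18)y_E = 34/3 and y_E = 12.
Then y_C = 43 − (1/3)·12 = 39.

12, 39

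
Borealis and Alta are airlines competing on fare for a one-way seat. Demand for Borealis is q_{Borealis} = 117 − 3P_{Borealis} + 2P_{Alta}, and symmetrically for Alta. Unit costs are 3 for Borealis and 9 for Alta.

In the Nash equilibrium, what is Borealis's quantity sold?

Borealis's profit: π = (P_{Borealis} − 3)(117 − 3P_{Borealis} + 2P_{Alta}).
∂π/∂P_{Borealis} = 126 − 6P_{Borealis} + 2P_{Alta} = 0 ⇒ P_{Borealis} = 21 + (1/3)P_{Alta}.
Similarly P_{Alta} = 24 + (1/3)P_{Borealis}.
Substituting the second reaction function into the first: P_{Borealis} = 21 + (1/3)(24 + (1/3)P_{Borealis}), which gives (8/9)P_{Borealis} = 29 ⇒ P_{Borealis} = 32.625.
Then P_{Alta} = 24 + (1/3)·32.625 = 34.875.
q_{Borealis} = 117 − 3·32.625 + 2·34.875 = 88.875.

88.875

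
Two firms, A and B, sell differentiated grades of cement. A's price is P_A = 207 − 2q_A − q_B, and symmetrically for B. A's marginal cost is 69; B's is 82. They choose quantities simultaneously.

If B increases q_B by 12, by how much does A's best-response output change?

-3

Firm A's profit: π = q_A(207 − 2q_A − q_B) − 69q_A.
∂π/∂q_A = 138 − 4q_A − q_B = 0 ⇒ q_A = 34.5 − 0.25q_B.
The reaction-function slope is −0.25, so a 12-unit rise in q_B moves q_A by −0.25 × 12 = −3. A's best response falls — the actions are strategic substitutes.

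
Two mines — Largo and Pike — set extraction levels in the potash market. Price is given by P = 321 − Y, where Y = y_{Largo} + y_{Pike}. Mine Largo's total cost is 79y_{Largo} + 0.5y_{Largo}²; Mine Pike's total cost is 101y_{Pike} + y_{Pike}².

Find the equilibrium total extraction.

106

Mine Largo's profit: π = y_{Largo}(321 − (y_{Largo} + y_{Pike})) − 79y_{Largo} − 0.5y_{Largo}².
∂π/∂y_{Largo} = 242 − 3y_{Largo} − y_{Pike} = 0, so y_{Largo} = 242/3 − (1/3)y_{Pike}.
For Pike: ∂π/∂y_{Pike} = 220 − 4y_{Pike} − y_{Largo} = 0 ⇒ y_{Pike} = 55 − 0.25y_{Largo}.
Plugging y_{Pike} into Largo's best response: y_{Largo} = 242/3 − (1/3)(55 − 0.25y_{Largo}) ⇒ (11/12)y_{Largo} = 187/3, so y_{Largo} = 68.
Then y_{Pike} = 55 − 0.25·68 = 38.
Total extraction: 68 + 38 = 106.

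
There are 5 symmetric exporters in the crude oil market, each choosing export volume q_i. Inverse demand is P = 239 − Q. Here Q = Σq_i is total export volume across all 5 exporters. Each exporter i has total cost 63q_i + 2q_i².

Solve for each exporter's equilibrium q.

17.6

A representative exporter's profit is π_i = q_i(239 − Q) − 63q_i − 2q_i², with Q = q_i + Σ_{j≠i} q_j.
First-order condition: 176 − 6q_i − Σ_{j≠i} q_j = 0.
Imposing symmetry (q_j = q for all j) turns Σ_{j≠i} q_j into 4q, so 176 = 10q and q = 17.6.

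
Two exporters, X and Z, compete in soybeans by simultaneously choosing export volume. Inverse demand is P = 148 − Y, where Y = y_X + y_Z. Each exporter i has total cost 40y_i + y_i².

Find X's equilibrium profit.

933.12

Exporter X's profit: π = y_X(148 − (y_X + y_Z)) − 40y_X − y_X².
∂π/∂y_X = 108 − 4y_X − y_Z = 0, so y_X = 27 − 0.25y_Z.
By symmetry y_Z = y_X; substituting into the reaction function, 1.25y_X = 27 and y_X = 21.6.
Price P = 148 − 43.2 = 104.8.
X's profit: (104.8 − 40)·21.6 − (21.6)² = 933.12.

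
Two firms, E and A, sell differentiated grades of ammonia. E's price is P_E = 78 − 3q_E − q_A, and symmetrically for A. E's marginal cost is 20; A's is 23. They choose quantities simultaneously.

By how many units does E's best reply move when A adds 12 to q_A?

Firm E's profit: π = q_E(78 − 3q_E − q_A) − 20q_E.
∂π/∂q_E = 58 − 6q_E − q_A = 0 ⇒ q_E = 29/3 − (1/6)q_A.
The reaction-function slope is −1/6, so a 12-unit rise in q_A moves q_E by −1/6 × 12 = −2. E's best response falls — the actions are strategic substitutes.

-2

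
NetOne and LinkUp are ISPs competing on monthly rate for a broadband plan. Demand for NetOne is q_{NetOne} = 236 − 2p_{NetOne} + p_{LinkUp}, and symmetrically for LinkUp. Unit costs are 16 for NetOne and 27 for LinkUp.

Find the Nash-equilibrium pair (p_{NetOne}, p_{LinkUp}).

90.8, 95.2

NetOne's profit: π = (p_{NetOne} − 16)(236 − 2p_{NetOne} + p_{LinkUp}).
∂π/∂p_{NetOne} = 268 − 4p_{NetOne} + p_{LinkUp} = 0 ⇒ p_{NetOne} = 67 + 0.25p_{LinkUp}.
Similarly p_{LinkUp} = 72.5 + 0.25p_{NetOne}.
Substituting the second reaction function into the first: p_{NetOne} = 67 + 0.25(72.5 + 0.25p_{NetOne}), which gives 0.9375p_{NetOne} = 85.125 ⇒ p_{NetOne} = 90.8.
Then p_{LinkUp} = 72.5 + 0.25·90.8 = 95.2.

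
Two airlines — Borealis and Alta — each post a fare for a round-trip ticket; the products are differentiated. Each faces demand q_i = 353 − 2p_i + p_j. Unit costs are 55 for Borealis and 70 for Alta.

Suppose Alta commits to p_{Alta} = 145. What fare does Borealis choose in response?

152

Borealis's profit: π = (p_{Borealis} − 55)(353 − 2p_{Borealis} + p_{Alta}).
∂π/∂p_{Borealis} = 463 − 4p_{Borealis} + p_{Alta} = 0 ⇒ p_{Borealis} = 115.75 + 0.25p_{Alta}.
At p_{Alta} = 145: p_{Borealis} = 115.75 + 0.25·145 = 152.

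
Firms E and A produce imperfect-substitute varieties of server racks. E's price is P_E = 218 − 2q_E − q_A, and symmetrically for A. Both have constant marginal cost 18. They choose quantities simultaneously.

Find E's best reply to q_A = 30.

42.5

Firm E's profit: π = q_E(218 − 2q_E − q_A) − 18q_E.
∂π/∂q_E = 200 − 4q_E − q_A = 0 ⇒ q_E = 50 − 0.25q_A.
At q_A = 30: q_E = 50 − 0.25·30 = 42.5.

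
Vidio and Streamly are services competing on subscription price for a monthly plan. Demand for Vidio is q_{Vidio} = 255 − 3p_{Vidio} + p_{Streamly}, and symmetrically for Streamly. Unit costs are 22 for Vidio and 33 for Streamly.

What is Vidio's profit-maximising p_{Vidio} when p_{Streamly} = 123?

74

Vidio's profit: π = (p_{Vidio} − 22)(255 − 3p_{Vidio} + p_{Streamly}).
∂π/∂p_{Vidio} = 321 − 6p_{Vidio} + p_{Streamly} = 0 ⇒ p_{Vidio} = 53.5 + (1/6)p_{Streamly}.
At p_{Streamly} = 123: p_{Vidio} = 53.5 + (1/6)·123 = 74.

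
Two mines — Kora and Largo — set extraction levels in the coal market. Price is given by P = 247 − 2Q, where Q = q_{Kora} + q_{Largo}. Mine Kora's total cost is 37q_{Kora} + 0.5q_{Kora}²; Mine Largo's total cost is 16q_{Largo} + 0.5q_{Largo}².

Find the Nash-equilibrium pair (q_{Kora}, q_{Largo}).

Mine Kora's profit: π = q_{Kora}(247 − 2(q_{Kora} + q_{Largo})) − 37q_{Kora} − 0.5q_{Kora}².
∂π/∂q_{Kora} = 210 − 5q_{Kora} − 2q_{Largo} = 0, so q_{Kora} = 42 − 0.4q_{Largo}.
By the same steps for Largo: q_{Largo} = 46.2 − 0.4q_{Kora}.
Plugging q_{Largo} into Kora's best response: q_{Kora} = 42 − 0.4(46.2 − 0.4q_{Kora}) ⇒ 0.84q_{Kora} = 23.52, so q_{Kora} = 28.
Then q_{Largo} = 46.2 − 0.4·28 = 35.

28, 35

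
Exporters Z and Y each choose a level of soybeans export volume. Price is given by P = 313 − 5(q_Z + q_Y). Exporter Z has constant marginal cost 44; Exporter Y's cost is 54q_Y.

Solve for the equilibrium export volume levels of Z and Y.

Exporter Z's profit: π = q_Z(313 − 5(q_Z + q_Y)) − 44q_Z.
∂π/∂q_Z = 269 − 10q_Z − 5q_Y = 0, so q_Z = 26.9 − 0.5q_Y.
By the same steps for Y: q_Y = 25.9 − 0.5q_Z.
Plugging q_Y into Z's best response: q_Z = 26.9 − 0.5(25.9 − 0.5q_Z) ⇒ 0.75q_Z = 13.95, so q_Z = 18.6.
Then q_Y = 25.9 − 0.5·18.6 = 16.6.

18.6, 16.6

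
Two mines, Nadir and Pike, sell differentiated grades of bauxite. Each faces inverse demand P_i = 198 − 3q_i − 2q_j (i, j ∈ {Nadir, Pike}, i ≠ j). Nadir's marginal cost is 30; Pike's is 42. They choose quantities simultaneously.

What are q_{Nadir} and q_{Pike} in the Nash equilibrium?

Mine Nadir's profit: π = q_{Nadir}(198 − 3q_{Nadir} − 2q_{Pike}) − 30q_{Nadir}.
∂π/∂q_{Nadir} = 168 − 6q_{Nadir} − 2q_{Pike} = 0 ⇒ q_{Nadir} = 28 − (1/3)q_{Pike}.
Similarly q_{Pike} = 26 − (1/3)q_{Nadir}.
Solving the two reaction functions simultaneously: (1 − (−1/3)(−1/3))q_{Nadir} = 28 − (1/3)·26, so (8/9)q_{Nadir} = 58/3 and q_{Nadir} = 21.75.
Then q_{Pike} = 26 − (1/3)·21.75 = 18.75.

21.75, 18.75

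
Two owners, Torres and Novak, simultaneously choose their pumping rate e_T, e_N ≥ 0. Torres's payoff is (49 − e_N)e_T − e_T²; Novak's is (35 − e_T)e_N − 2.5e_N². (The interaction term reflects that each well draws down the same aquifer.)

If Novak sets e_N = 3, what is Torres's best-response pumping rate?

Expanding Torres's payoff: 49e_T − e_Ne_T − e_T².
∂π/∂e_T = 49 − e_N − 2e_T = 0, so e_T = 24.5 − 0.5e_N.
At e_N = 3: e_T = 24.5 − 0.5·3 = 23.

23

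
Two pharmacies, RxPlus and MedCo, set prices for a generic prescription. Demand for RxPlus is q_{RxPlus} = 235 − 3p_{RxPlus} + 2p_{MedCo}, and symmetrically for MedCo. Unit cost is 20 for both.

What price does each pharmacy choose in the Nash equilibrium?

RxPlus's profit: π = (p_{RxPlus} − 20)(235 − 3p_{RxPlus} + 2p_{MedCo}).
∂π/∂p_{RxPlus} = 295 − 6p_{RxPlus} + 2p_{MedCo} = 0 ⇒ p_{RxPlus} = 295/6 + (1/3)p_{MedCo}.
Setting p_{RxPlus} = p_{MedCo} in the reaction function: p_{RxPlus} = 295/6 + (1/3)p_{RxPlus}, so p_{RxPlus} = (295/6) / (2/3) = 73.75.

73.75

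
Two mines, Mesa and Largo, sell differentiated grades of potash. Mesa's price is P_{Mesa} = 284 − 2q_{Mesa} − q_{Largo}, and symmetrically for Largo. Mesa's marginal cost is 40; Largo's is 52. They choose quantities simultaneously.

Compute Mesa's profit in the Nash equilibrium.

4920.32

Mine Mesa's profit: π = q_{Mesa}(284 − 2q_{Mesa} − q_{Largo}) − 40q_{Mesa}.
∂π/∂q_{Mesa} = 244 − 4q_{Mesa} − q_{Largo} = 0 ⇒ q_{Mesa} = 61 − 0.25q_{Largo}.
Similarly q_{Largo} = 58 − 0.25q_{Mesa}.
Solving the two reaction functions simultaneously: (1 − (−0.25)(−0.25))q_{Mesa} = 61 − 0.25·58, so 0.9375q_{Mesa} = 46.5 and q_{Mesa} = 49.6.
Then q_{Largo} = 58 − 0.25·49.6 = 45.6.
P_{Mesa} = 284 − 2·49.6 − 45.6 = 139.2.
Profit = (139.2 − 40)·49.6 = 4920.32.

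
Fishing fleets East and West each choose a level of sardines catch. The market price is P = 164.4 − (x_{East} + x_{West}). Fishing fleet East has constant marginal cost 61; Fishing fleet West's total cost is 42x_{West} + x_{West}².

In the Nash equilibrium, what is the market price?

102.6

Fishing fleet East's profit: π = x_{East}(164.4 − (x_{East} + x_{West})) − 61x_{East}.
∂π/∂x_{East} = 103.4 − 2x_{East} − x_{West} = 0, so x_{East} = 51.7 − 0.5x_{West}.
For West: ∂π/∂x_{West} = 122.4 − 4x_{West} − x_{East} = 0 ⇒ x_{West} = 30.6 − 0.25x_{East}.
Solving the two reaction functions simultaneously: (1 − (−0.5)(−0.25))x_{East} = 51.7 − 0.5·30.6, so 0.875x_{East} = 36.4 and x_{East} = 41.6.
Then x_{West} = 30.6 − 0.25·41.6 = 20.2.
Equilibrium price: P = 164.4 − 61.8 = 102.6.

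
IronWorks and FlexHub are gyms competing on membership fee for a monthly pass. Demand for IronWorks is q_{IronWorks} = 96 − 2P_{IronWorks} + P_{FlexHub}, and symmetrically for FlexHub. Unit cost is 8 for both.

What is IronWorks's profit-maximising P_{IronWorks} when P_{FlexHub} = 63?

IronWorks's profit: π = (P_{IronWorks} − 8)(96 − 2P_{IronWorks} + P_{FlexHub}).
∂π/∂P_{IronWorks} = 112 − 4P_{IronWorks} + P_{FlexHub} = 0 ⇒ P_{IronWorks} = 28 + 0.25P_{FlexHub}.
At P_{FlexHub} = 63: P_{IronWorks} = 28 + 0.25·63 = 43.75.

43.75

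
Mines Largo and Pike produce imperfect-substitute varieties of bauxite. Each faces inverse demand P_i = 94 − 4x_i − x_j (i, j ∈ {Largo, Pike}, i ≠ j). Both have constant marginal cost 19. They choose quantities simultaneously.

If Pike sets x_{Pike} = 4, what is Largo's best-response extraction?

8.875

Mine Largo's profit: π = x_{Largo}(94 − 4x_{Largo} − x_{Pike}) − 19x_{Largo}.
∂π/∂x_{Largo} = 75 − 8x_{Largo} − x_{Pike} = 0 ⇒ x_{Largo} = 9.375 − 0.125x_{Pike}.
At x_{Pike} = 4: x_{Largo} = 9.375 − 0.125·4 = 8.875.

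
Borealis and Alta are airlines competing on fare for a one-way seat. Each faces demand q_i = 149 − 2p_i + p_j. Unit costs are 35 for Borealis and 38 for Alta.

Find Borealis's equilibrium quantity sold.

76.8

Borealis's profit: π = (p_{Borealis} − 35)(149 − 2p_{Borealis} + p_{Alta}).
∂π/∂p_{Borealis} = 219 − 4p_{Borealis} + p_{Alta} = 0 ⇒ p_{Borealis} = 54.75 + 0.25p_{Alta}.
Similarly p_{Alta} = 56.25 + 0.25p_{Borealis}.
Solving the two reaction functions simultaneously: (1 − (0.25)(0.25))p_{Borealis} = 54.75 + 0.25·56.25, so 0.9375p_{Borealis} = 68.8125 and p_{Borealis} = 73.4.
Then p_{Alta} = 56.25 + 0.25·73.4 = 74.6.
q_{Borealis} = 149 − 2·73.4 + 74.6 = 76.8.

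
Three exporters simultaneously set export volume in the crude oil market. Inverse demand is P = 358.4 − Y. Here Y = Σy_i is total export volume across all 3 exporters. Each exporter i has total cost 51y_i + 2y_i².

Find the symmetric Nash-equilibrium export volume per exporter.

38.425

A representative exporter's profit is π_i = y_i(358.4 − Y) − 51y_i − 2y_i², with Y = y_i + Σ_{j≠i} y_j.
First-order condition: 307.4 − 6y_i − Σ_{j≠i} y_j = 0.
With identical exporters, set every y_j = y: then 307.4 − 6y − 2y = 0, i.e. y = 307.4/8 = 38.425.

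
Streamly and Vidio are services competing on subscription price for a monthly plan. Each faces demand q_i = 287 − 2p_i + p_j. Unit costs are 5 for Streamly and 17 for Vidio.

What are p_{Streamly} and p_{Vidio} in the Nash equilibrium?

100.6, 105.4

Streamly's profit: π = (p_{Streamly} − 5)(287 − 2p_{Streamly} + p_{Vidio}).
∂π/∂p_{Streamly} = 297 − 4p_{Streamly} + p_{Vidio} = 0 ⇒ p_{Streamly} = 74.25 + 0.25p_{Vidio}.
Similarly p_{Vidio} = 80.25 + 0.25p_{Streamly}.
Solving the two reaction functions simultaneously: (1 − (0.25)(0.25))p_{Streamly} = 74.25 + 0.25·80.25, so 0.9375p_{Streamly} = 94.3125 and p_{Streamly} = 100.6.
Then p_{Vidio} = 80.25 + 0.25·100.6 = 105.4.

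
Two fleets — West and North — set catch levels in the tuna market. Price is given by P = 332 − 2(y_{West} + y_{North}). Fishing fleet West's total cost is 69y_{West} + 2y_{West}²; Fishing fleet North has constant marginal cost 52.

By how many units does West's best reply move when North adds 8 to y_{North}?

-2

Fishing fleet West's profit: π = y_{West}(332 − 2(y_{West} + y_{North})) − 69y_{West} − 2y_{West}².
∂π/∂y_{West} = 263 − 8y_{West} − 2y_{North} = 0, so y_{West} = 32.875 − 0.25y_{North}.
The reaction-function slope is −0.25, so an 8-unit rise in y_{North} moves y_{West} by −0.25 × 8 = −2. West's best response falls — the actions are strategic substitutes.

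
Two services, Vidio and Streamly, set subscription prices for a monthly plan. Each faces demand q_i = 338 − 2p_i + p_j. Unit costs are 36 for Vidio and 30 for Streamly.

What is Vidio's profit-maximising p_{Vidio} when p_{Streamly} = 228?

159.5

Vidio's profit: π = (p_{Vidio} − 36)(338 − 2p_{Vidio} + p_{Streamly}).
∂π/∂p_{Vidio} = 410 − 4p_{Vidio} + p_{Streamly} = 0 ⇒ p_{Vidio} = 102.5 + 0.25p_{Streamly}.
At p_{Streamly} = 228: p_{Vidio} = 102.5 + 0.25·228 = 159.5.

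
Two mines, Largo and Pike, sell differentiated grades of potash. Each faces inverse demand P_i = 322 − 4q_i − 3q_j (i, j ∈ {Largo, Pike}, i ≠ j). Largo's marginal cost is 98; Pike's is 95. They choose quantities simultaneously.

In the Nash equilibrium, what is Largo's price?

Mine Largo's profit: π = q_{Largo}(322 − 4q_{Largo} − 3q_{Pike}) − 98q_{Largo}.
∂π/∂q_{Largo} = 224 − 8q_{Largo} − 3q_{Pike} = 0 ⇒ q_{Largo} = 28 − 0.375q_{Pike}.
Similarly q_{Pike} = 28.375 − 0.375q_{Largo}.
Substituting the second reaction function into the first: q_{Largo} = 28 − 0.375(28.375 − 0.375q_{Largo}), which gives (55/64)q_{Largo} = 1111/64 ⇒ q_{Largo} = 20.2.
Then q_{Pike} = 28.375 − 0.375·20.2 = 20.8.
P_{Largo} = 322 − 4·20.2 − 3·20.8 = 178.8.

178.8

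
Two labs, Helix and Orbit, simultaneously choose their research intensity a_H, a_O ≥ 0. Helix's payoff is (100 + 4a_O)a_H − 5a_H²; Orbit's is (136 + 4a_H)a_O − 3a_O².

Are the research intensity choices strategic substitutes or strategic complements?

Expanding Helix's payoff: 100a_H + 4a_Oa_H − 5a_H².
∂π/∂a_H = 100 + 4a_O − 10a_H = 0, so a_H = 10 + 0.4a_O.
The best-response slope da_H/da_O = 0.4 > 0: the reaction function is upward-sloping, so the choices are strategic complements.

strategic complements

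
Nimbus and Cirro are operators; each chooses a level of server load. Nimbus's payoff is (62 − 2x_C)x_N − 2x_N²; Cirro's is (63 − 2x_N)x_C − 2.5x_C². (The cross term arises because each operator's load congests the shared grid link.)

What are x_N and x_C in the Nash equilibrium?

Expanding Nimbus's payoff: 62x_N − 2x_Cx_N − 2x_N².
∂π/∂x_N = 62 − 2x_C − 4x_N = 0, so x_N = 15.5 − 0.5x_C.
Likewise for Cirro: x_C = 12.6 − 0.4x_N.
Plugging x_C into Nimbus's best response: x_N = 15.5 − 0.5(12.6 − 0.4x_N) ⇒ 0.8x_N = 9.2, so x_N = 11.5.
Then x_C = 12.6 − 0.4·11.5 = 8.

11.5, 8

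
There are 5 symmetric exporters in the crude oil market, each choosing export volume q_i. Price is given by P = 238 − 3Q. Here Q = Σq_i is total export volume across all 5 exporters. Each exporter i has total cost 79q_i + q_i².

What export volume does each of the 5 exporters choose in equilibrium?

A representative exporter's profit is π_i = q_i(238 − 3Q) − 79q_i − q_i², with Q = q_i + Σ_{j≠i} q_j.
First-order condition: 159 − 8q_i − 3Σ_{j≠i} q_j = 0.
With identical exporters, set every q_j = q: then 159 − 8q − 12q = 0, i.e. q = 159/20 = 7.95.

7.95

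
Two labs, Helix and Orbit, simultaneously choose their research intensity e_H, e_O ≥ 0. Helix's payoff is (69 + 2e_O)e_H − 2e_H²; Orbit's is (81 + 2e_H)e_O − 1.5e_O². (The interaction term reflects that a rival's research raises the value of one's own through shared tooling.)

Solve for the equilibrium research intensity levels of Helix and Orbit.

46.125, 57.75

Expanding Helix's payoff: 69e_H + 2e_Oe_H − 2e_H².
∂π/∂e_H = 69 + 2e_O − 4e_H = 0, so e_H = 17.25 + 0.5e_O.
Likewise for Orbit: e_O = 27 + (2/3)e_H.
Plugging e_O into Helix's best response: e_H = 17.25 + 0.5(27 + (2/3)e_H) ⇒ (2/3)e_H = 30.75, so e_H = 46.125.
Then e_O = 27 + (2/3)·46.125 = 57.75.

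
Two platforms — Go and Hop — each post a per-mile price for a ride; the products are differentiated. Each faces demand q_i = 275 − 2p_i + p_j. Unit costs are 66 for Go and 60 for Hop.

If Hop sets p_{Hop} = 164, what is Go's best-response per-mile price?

Go's profit: π = (p_{Go} − 66)(275 − 2p_{Go} + p_{Hop}).
∂π/∂p_{Go} = 407 − 4p_{Go} + p_{Hop} = 0 ⇒ p_{Go} = 101.75 + 0.25p_{Hop}.
At p_{Hop} = 164: p_{Go} = 101.75 + 0.25·164 = 142.75.

142.75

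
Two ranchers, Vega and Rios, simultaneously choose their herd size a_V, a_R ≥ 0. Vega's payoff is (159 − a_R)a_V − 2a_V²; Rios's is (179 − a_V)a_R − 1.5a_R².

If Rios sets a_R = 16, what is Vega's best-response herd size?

Expanding Vega's payoff: 159a_V − a_Ra_V − 2a_V².
∂π/∂a_V = 159 − a_R − 4a_V = 0, so a_V = 39.75 − 0.25a_R.
At a_R = 16: a_V = 39.75 − 0.25·16 = 35.75.

35.75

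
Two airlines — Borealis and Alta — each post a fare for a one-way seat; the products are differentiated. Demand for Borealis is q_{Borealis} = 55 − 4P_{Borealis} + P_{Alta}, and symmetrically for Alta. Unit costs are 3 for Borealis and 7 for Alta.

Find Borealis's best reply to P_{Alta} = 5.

Borealis's profit: π = (P_{Borealis} − 3)(55 − 4P_{Borealis} + P_{Alta}).
∂π/∂P_{Borealis} = 67 − 8P_{Borealis} + P_{Alta} = 0 ⇒ P_{Borealis} = 8.375 + 0.125P_{Alta}.
At P_{Alta} = 5: P_{Borealis} = 8.375 + 0.125·5 = 9.

9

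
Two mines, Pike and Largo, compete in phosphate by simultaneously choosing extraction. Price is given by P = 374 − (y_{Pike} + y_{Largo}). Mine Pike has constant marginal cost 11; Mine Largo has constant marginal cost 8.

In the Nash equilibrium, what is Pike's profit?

Mine Pike's profit: π = y_{Pike}(374 − (y_{Pike} + y_{Largo})) − 11y_{Pike}.
∂π/∂y_{Pike} = 363 − 2y_{Pike} − y_{Largo} = 0, so y_{Pike} = 181.5 − 0.5y_{Largo}.
By the same steps for Largo: y_{Largo} = 183 − 0.5y_{Pike}.
Solving the two reaction functions simultaneously: (1 − (−0.5)(−0.5))y_{Pike} = 181.5 − 0.5·183, so 0.75y_{Pike} = 90 and y_{Pike} = 120.
Then y_{Largo} = 183 − 0.5·120 = 123.
Price P = 374 − 243 = 131.
Pike's profit: (131 − 11)·120 = 14400.

14400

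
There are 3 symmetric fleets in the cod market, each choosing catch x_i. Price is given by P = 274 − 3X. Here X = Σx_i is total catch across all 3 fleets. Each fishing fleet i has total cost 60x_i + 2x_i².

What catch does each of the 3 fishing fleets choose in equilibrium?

A representative fishing fleet's profit is π_i = x_i(274 − 3X) − 60x_i − 2x_i², with X = x_i + Σ_{j≠i} x_j.
First-order condition: 214 − 10x_i − 3Σ_{j≠i} x_j = 0.
With identical fishing fleets, set every x_j = x: then 214 − 10x − 6x = 0, i.e. x = 214/16 = 13.375.

13.375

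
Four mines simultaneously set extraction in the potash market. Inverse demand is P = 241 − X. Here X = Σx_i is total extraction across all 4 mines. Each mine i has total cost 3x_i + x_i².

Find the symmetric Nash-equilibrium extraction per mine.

A representative mine's profit is π_i = x_i(241 − X) − 3x_i − x_i², with X = x_i + Σ_{j≠i} x_j.
First-order condition: 238 − 4x_i − Σ_{j≠i} x_j = 0.
Imposing symmetry (x_j = x for all j) turns Σ_{j≠i} x_j into 3x, so 238 = 7x and x = 34.

34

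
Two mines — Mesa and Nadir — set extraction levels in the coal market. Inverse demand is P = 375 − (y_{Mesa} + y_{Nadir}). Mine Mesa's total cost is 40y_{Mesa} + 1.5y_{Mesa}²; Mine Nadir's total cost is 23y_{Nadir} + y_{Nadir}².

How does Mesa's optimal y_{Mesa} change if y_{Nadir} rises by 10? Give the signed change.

-2

Mine Mesa's profit: π = y_{Mesa}(375 − (y_{Mesa} + y_{Nadir})) − 40y_{Mesa} − 1.5y_{Mesa}².
∂π/∂y_{Mesa} = 335 − 5y_{Mesa} − y_{Nadir} = 0, so y_{Mesa} = 67 − 0.2y_{Nadir}.
The reaction-function slope is −0.2, so a 10-unit rise in y_{Nadir} moves y_{Mesa} by −0.2 × 10 = −2. Mesa's best response falls — the actions are strategic substitutes.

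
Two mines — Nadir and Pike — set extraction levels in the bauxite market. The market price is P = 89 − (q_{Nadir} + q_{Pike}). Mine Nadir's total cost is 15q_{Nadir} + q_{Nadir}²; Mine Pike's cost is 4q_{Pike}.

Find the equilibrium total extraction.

47

Mine Nadir's profit: π = q_{Nadir}(89 − (q_{Nadir} + q_{Pike})) − 15q_{Nadir} − q_{Nadir}².
∂π/∂q_{Nadir} = 74 − 4q_{Nadir} − q_{Pike} = 0, so q_{Nadir} = 18.5 − 0.25q_{Pike}.
For Pike: ∂π/∂q_{Pike} = 85 − 2q_{Pike} − q_{Nadir} = 0 ⇒ q_{Pike} = 42.5 − 0.5q_{Nadir}.
Substituting the second reaction function into the first: q_{Nadir} = 18.5 − 0.25(42.5 − 0.5q_{Nadir}), which gives 0.875q_{Nadir} = 7.875 ⇒ q_{Nadir} = 9.
Then q_{Pike} = 42.5 − 0.5·9 = 38.
Total extraction: 9 + 38 = 47.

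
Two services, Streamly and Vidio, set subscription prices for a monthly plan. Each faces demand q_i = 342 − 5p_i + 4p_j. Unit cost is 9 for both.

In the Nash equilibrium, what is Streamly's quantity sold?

Streamly's profit: π = (p_{Streamly} − 9)(342 − 5p_{Streamly} + 4p_{Vidio}).
∂π/∂p_{Streamly} = 387 − 10p_{Streamly} + 4p_{Vidio} = 0 ⇒ p_{Streamly} = 38.7 + 0.4p_{Vidio}.
Setting p_{Streamly} = p_{Vidio} in the reaction function: p_{Streamly} = 38.7 + 0.4p_{Streamly}, so p_{Streamly} = 38.7 / 0.6 = 64.5.
q_{Streamly} = 342 − 5·64.5 + 4·64.5 = 277.5.

277.5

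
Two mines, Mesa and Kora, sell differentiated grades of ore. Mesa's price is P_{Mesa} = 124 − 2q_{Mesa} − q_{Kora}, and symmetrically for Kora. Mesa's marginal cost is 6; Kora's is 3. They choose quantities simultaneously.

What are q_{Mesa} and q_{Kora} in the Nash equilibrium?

23.4, 24.4

Mine Mesa's profit: π = q_{Mesa}(124 − 2q_{Mesa} − q_{Kora}) − 6q_{Mesa}.
∂π/∂q_{Mesa} = 118 − 4q_{Mesa} − q_{Kora} = 0 ⇒ q_{Mesa} = 29.5 − 0.25q_{Kora}.
Similarly q_{Kora} = 30.25 − 0.25q_{Mesa}.
Substituting the second reaction function into the first: q_{Mesa} = 29.5 − 0.25(30.25 − 0.25q_{Mesa}), which gives 0.9375q_{Mesa} = 21.9375 ⇒ q_{Mesa} = 23.4.
Then q_{Kora} = 30.25 − 0.25·23.4 = 24.4.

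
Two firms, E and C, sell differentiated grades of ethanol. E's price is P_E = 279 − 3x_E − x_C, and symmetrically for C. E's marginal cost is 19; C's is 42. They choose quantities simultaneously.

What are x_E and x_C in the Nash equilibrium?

Firm E's profit: π = x_E(279 − 3x_E − x_C) − 19x_E.
∂π/∂x_E = 260 − 6x_E − x_C = 0 ⇒ x_E = 130/3 − (1/6)x_C.
Similarly x_C = 39.5 − (1/6)x_E.
Solving the two reaction functions simultaneously: (1 − (−1/6)(−1/6))x_E = 130/3 − (1/6)·39.5, so (35/36)x_E = 36.75 and x_E = 37.8.
Then x_C = 39.5 − (1/6)·37.8 = 33.2.

37.8, 33.2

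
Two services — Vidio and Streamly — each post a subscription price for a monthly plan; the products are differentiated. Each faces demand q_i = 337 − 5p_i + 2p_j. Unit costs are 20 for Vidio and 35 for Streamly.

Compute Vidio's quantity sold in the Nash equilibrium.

Vidio's profit: π = (p_{Vidio} − 20)(337 − 5p_{Vidio} + 2p_{Streamly}).
∂π/∂p_{Vidio} = 437 − 10p_{Vidio} + 2p_{Streamly} = 0 ⇒ p_{Vidio} = 43.7 + 0.2p_{Streamly}.
Similarly p_{Streamly} = 51.2 + 0.2p_{Vidio}.
Substituting the second reaction function into the first: p_{Vidio} = 43.7 + 0.2(51.2 + 0.2p_{Vidio}), which gives 0.96p_{Vidio} = 53.94 ⇒ p_{Vidio} = 56.1875.
Then p_{Streamly} = 51.2 + 0.2·56.1875 = 62.4375.
q_{Vidio} = 337 − 5·56.1875 + 2·62.4375 = 180.9375.

180.9375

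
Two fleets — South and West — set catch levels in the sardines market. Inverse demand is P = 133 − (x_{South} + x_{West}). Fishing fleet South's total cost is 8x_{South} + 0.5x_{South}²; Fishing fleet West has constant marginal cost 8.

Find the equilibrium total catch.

75

Fishing fleet South's profit: π = x_{South}(133 − (x_{South} + x_{West})) − 8x_{South} − 0.5x_{South}².
∂π/∂x_{South} = 125 − 3x_{South} − x_{West} = 0, so x_{South} = 125/3 − (1/3)x_{West}.
For West: ∂π/∂x_{West} = 125 − 2x_{West} − x_{South} = 0 ⇒ x_{West} = 62.5 − 0.5x_{South}.
Solving the two reaction functions simultaneously: (1 − (−1/3)(−0.5))x_{South} = 125/3 − (1/3)·62.5, so (5/6)x_{South} = 125/6 and x_{South} = 25.
Then x_{West} = 62.5 − 0.5·25 = 50.
Total catch: 25 + 50 = 75.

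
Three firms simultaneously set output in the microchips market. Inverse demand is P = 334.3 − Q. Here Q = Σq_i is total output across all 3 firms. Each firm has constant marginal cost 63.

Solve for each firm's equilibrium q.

A representative firm's profit is π_i = q_i(334.3 − Q) − 63q_i, with Q = q_i + Σ_{j≠i} q_j.
First-order condition: 271.3 − 2q_i − Σ_{j≠i} q_j = 0.
In a symmetric equilibrium every firm chooses the same q, so Σ_{j≠i} q_j = 2q. The condition becomes 271.3 − 4q = 0, giving q = 271.3/4 = 67.825.

67.825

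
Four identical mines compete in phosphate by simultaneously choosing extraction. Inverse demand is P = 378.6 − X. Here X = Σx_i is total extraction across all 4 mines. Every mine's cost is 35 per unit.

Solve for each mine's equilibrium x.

A representative mine's profit is π_i = x_i(378.6 − X) − 35x_i, with X = x_i + Σ_{j≠i} x_j.
First-order condition: 343.6 − 2x_i − Σ_{j≠i} x_j = 0.
Imposing symmetry (x_j = x for all j) turns Σ_{j≠i} x_j into 3x, so 343.6 = 5x and x = 68.72.

68.72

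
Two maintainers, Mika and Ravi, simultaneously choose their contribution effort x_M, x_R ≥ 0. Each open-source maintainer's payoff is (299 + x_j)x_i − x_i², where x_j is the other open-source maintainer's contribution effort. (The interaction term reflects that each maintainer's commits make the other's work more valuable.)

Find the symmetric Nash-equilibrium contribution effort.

Mika's payoff is (299 + x_R)x_M − x_M².
∂π/∂x_M = 299 + x_R − 2x_M = 0, so x_M = 149.5 + 0.5x_R.
Setting x_M = x_R in the reaction function: x_M = 149.5 + 0.5x_M, so x_M = 149.5 / 0.5 = 299.

299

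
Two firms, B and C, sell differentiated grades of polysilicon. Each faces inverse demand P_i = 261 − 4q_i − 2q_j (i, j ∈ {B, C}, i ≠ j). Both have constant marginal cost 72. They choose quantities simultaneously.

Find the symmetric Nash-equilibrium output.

18.9

Firm B's profit: π = q_B(261 − 4q_B − 2q_C) − 72q_B.
∂π/∂q_B = 189 − 8q_B − 2q_C = 0 ⇒ q_B = 23.625 − 0.25q_C.
The game is symmetric, so in equilibrium q_C = q_B: the reaction function gives 1.25q_B = 23.625, hence q_B = 18.9.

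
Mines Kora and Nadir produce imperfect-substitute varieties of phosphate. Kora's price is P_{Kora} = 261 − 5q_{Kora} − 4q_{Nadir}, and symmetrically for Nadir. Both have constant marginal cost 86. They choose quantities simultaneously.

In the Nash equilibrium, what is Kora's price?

148.5

Mine Kora's profit: π = q_{Kora}(261 − 5q_{Kora} − 4q_{Nadir}) − 86q_{Kora}.
∂π/∂q_{Kora} = 175 − 10q_{Kora} − 4q_{Nadir} = 0 ⇒ q_{Kora} = 17.5 − 0.4q_{Nadir}.
Setting q_{Kora} = q_{Nadir} in the reaction function: q_{Kora} = 17.5 − 0.4q_{Kora}, so q_{Kora} = 17.5 / 1.4 = 12.5.
P_{Kora} = 261 − 5·12.5 − 4·12.5 = 148.5.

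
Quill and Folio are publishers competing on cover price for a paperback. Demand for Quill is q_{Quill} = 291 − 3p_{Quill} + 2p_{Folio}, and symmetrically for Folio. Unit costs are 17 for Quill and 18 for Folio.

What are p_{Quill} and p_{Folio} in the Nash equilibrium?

85.6875, 86.0625

Quill's profit: π = (p_{Quill} − 17)(291 − 3p_{Quill} + 2p_{Folio}).
∂π/∂p_{Quill} = 342 − 6p_{Quill} + 2p_{Folio} = 0 ⇒ p_{Quill} = 57 + (1/3)p_{Folio}.
Similarly p_{Folio} = 57.5 + (1/3)p_{Quill}.
Solving the two reaction functions simultaneously: (1 − (1/3)(1/3))p_{Quill} = 57 + (1/3)·57.5, so (8/9)p_{Quill} = 457/6 and p_{Quill} = 85.6875.
Then p_{Folio} = 57.5 + (1/3)·85.6875 = 86.0625.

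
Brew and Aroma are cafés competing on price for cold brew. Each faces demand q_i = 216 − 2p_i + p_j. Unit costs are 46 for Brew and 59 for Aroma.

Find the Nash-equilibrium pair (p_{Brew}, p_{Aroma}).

104.4, 109.6

Brew's profit: π = (p_{Brew} − 46)(216 − 2p_{Brew} + p_{Aroma}).
∂π/∂p_{Brew} = 308 − 4p_{Brew} + p_{Aroma} = 0 ⇒ p_{Brew} = 77 + 0.25p_{Aroma}.
Similarly p_{Aroma} = 83.5 + 0.25p_{Brew}.
Substituting the second reaction function into the first: p_{Brew} = 77 + 0.25(83.5 + 0.25p_{Brew}), which gives 0.9375p_{Brew} = 97.875 ⇒ p_{Brew} = 104.4.
Then p_{Aroma} = 83.5 + 0.25·104.4 = 109.6.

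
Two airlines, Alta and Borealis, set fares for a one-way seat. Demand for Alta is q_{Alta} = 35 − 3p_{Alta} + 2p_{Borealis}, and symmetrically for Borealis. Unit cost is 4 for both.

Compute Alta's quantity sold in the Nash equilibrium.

Alta's profit: π = (p_{Alta} − 4)(35 − 3p_{Alta} + 2p_{Borealis}).
∂π/∂p_{Alta} = 47 − 6p_{Alta} + 2p_{Borealis} = 0 ⇒ p_{Alta} = 47/6 + (1/3)p_{Borealis}.
By symmetry p_{Borealis} = p_{Alta}; substituting into the reaction function, (2/3)p_{Alta} = 47/6 and p_{Alta} = 11.75.
q_{Alta} = 35 − 3·11.75 + 2·11.75 = 23.25.

23.25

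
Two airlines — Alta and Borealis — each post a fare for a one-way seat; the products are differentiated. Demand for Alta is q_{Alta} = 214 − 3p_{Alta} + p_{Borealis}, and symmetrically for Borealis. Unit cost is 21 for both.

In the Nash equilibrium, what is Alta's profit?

Alta's profit: π = (p_{Alta} − 21)(214 − 3p_{Alta} + p_{Borealis}).
∂π/∂p_{Alta} = 277 − 6p_{Alta} + p_{Borealis} = 0 ⇒ p_{Alta} = 277/6 + (1/6)p_{Borealis}.
The game is symmetric, so in equilibrium p_{Borealis} = p_{Alta}: the reaction function gives (5/6)p_{Alta} = 277/6, hence p_{Alta} = 55.4.
q_{Alta} = 214 − 3·55.4 + 55.4 = 103.2.
Profit = (55.4 − 21)·103.2 = 3550.08.

3550.08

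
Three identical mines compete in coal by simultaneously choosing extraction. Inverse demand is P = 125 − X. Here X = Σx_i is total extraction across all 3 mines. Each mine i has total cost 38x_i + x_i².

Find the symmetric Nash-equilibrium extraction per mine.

A representative mine's profit is π_i = x_i(125 − X) − 38x_i − x_i², with X = x_i + Σ_{j≠i} x_j.
First-order condition: 87 − 4x_i − Σ_{j≠i} x_j = 0.
With identical mines, set every x_j = x: then 87 − 4x − 2x = 0, i.e. x = 87/6 = 14.5.

14.5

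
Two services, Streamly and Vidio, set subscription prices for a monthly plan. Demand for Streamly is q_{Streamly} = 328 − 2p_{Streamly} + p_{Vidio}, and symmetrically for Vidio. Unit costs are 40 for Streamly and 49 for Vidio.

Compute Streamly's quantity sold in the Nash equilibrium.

Streamly's profit: π = (p_{Streamly} − 40)(328 − 2p_{Streamly} + p_{Vidio}).
∂π/∂p_{Streamly} = 408 − 4p_{Streamly} + p_{Vidio} = 0 ⇒ p_{Streamly} = 102 + 0.25p_{Vidio}.
Similarly p_{Vidio} = 106.5 + 0.25p_{Streamly}.
Substituting the second reaction function into the first: p_{Streamly} = 102 + 0.25(106.5 + 0.25p_{Streamly}), which gives 0.9375p_{Streamly} = 128.625 ⇒ p_{Streamly} = 137.2.
Then p_{Vidio} = 106.5 + 0.25·137.2 = 140.8.
q_{Streamly} = 328 − 2·137.2 + 140.8 = 194.4.

194.4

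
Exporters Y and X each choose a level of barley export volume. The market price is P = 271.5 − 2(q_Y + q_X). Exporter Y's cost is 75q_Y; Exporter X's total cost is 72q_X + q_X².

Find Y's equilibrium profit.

Exporter Y's profit: π = q_Y(271.5 − 2(q_Y + q_X)) − 75q_Y.
∂π/∂q_Y = 196.5 − 4q_Y − 2q_X = 0, so q_Y = 49.125 − 0.5q_X.
For X: ∂π/∂q_X = 199.5 − 6q_X − 2q_Y = 0 ⇒ q_X = 33.25 − (1/3)q_Y.
Solving the two reaction functions simultaneously: (1 − (−0.5)(−1/3))q_Y = 49.125 − 0.5·33.25, so (5/6)q_Y = 32.5 and q_Y = 39.
Then q_X = 33.25 − (1/3)·39 = 20.25.
Price P = 271.5 − 2·59.25 = 153.
Y's profit: (153 − 75)·39 = 3042.

3042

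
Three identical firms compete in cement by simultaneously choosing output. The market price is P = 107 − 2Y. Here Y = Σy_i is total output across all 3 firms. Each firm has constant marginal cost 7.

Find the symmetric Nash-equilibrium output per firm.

12.5

A representative firm's profit is π_i = y_i(107 − 2Y) − 7y_i, with Y = y_i + Σ_{j≠i} y_j.
First-order condition: 100 − 4y_i − 2Σ_{j≠i} y_j = 0.
Imposing symmetry (y_j = y for all j) turns Σ_{j≠i} y_j into 2y, so 100 = 8y and y = 12.5.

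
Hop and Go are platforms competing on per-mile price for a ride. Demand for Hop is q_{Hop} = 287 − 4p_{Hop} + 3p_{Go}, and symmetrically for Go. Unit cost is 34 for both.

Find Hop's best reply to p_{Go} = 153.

Hop's profit: π = (p_{Hop} − 34)(287 − 4p_{Hop} + 3p_{Go}).
∂π/∂p_{Hop} = 423 − 8p_{Hop} + 3p_{Go} = 0 ⇒ p_{Hop} = 52.875 + 0.375p_{Go}.
At p_{Go} = 153: p_{Hop} = 52.875 + 0.375·153 = 110.25.

110.25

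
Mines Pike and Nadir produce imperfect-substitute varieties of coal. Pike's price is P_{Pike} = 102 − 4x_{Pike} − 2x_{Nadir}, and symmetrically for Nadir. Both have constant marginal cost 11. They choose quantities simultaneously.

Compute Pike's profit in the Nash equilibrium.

331.24

Mine Pike's profit: π = x_{Pike}(102 − 4x_{Pike} − 2x_{Nadir}) − 11x_{Pike}.
∂π/∂x_{Pike} = 91 − 8x_{Pike} − 2x_{Nadir} = 0 ⇒ x_{Pike} = 11.375 − 0.25x_{Nadir}.
The game is symmetric, so in equilibrium x_{Nadir} = x_{Pike}: the reaction function gives 1.25x_{Pike} = 11.375, hence x_{Pike} = 9.1.
P_{Pike} = 102 − 4·9.1 − 2·9.1 = 47.4.
Profit = (47.4 − 11)·9.1 = 331.24.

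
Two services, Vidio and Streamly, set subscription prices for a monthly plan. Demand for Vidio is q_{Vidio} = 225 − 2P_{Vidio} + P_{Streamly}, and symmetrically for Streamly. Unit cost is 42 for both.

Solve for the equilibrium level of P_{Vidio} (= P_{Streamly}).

Vidio's profit: π = (P_{Vidio} − 42)(225 − 2P_{Vidio} + P_{Streamly}).
∂π/∂P_{Vidio} = 309 − 4P_{Vidio} + P_{Streamly} = 0 ⇒ P_{Vidio} = 77.25 + 0.25P_{Streamly}.
The game is symmetric, so in equilibrium P_{Streamly} = P_{Vidio}: the reaction function gives 0.75P_{Vidio} = 77.25, hence P_{Vidio} = 103.

103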